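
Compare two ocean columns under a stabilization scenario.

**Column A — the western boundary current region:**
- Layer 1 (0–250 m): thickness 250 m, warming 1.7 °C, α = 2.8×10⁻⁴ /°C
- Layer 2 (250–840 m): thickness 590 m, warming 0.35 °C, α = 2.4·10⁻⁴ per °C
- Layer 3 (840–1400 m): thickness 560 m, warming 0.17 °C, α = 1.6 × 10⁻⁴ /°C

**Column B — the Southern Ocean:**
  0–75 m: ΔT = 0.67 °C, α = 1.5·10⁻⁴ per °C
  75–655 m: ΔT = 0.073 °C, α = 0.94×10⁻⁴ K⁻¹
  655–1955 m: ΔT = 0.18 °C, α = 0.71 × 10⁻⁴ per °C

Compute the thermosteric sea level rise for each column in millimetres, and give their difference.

A 0–250 m: 2.8×10⁻⁴ × 1.7 × 250 = 0.11900 m
A Layer 2: 2.4×10⁻⁴ × 0.35 × 590 = 0.04956 m
A 1.6×10⁻⁴ × 0.17 × 560 = 0.015232 m
A total: 0.183792 m
B Layer 1: 0.67 × 1.5×10⁻⁴ × 75 = 0.0075375 m
B Layer 2: 0.94×10⁻⁴ × 0.073 × 580 = 0.00397996 m
B 655–1955 m: 0.71×10⁻⁴ × 0.18 × 1300 = 0.016614 m
B total: 0.02813146 m
Difference: 0.183792 − 0.02813146 = 0.15566054 m

A: 184 mm; B: 28.1 mm; difference 156 mm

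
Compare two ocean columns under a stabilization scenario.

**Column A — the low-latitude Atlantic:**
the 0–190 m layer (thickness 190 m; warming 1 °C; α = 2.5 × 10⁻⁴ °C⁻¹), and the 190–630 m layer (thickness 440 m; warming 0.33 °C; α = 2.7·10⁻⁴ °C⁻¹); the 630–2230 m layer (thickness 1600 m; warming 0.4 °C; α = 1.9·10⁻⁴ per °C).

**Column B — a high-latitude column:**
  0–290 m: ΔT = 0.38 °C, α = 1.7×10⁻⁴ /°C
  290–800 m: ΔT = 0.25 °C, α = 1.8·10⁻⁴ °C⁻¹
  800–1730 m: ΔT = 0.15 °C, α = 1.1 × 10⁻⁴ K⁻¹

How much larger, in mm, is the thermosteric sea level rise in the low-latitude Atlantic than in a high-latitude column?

151 mm larger

A Layer 1: 1 × 2.5×10⁻⁴ × 190 = 0.04750 m
A Layer 2: 2.7×10⁻⁴ × 440 × 0.33 = 0.039204 m
A 630–2230 m: 0.4 × 1.9×10⁻⁴ × 1600 = 0.12160 m
A total: 0.208304 m
B 0.38 × 1.7×10⁻⁴ × 290 = 0.018734 m
B 1.8×10⁻⁴ × 0.25 × 510 = 0.02295 m
B 800–1730 m: 930 × 0.15 × 1.1×10⁻⁴ = 0.015345 m
B total: 0.057029 m
Difference: 0.208304 − 0.057029 = 0.151275 m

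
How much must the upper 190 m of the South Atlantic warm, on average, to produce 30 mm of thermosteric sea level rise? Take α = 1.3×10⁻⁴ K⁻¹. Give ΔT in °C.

ΔT ≈ 1.2 °C

ΔT = Δh/(αH) = 0.03 / (1.3×10⁻⁴ × 190) ≈ 1.215 °C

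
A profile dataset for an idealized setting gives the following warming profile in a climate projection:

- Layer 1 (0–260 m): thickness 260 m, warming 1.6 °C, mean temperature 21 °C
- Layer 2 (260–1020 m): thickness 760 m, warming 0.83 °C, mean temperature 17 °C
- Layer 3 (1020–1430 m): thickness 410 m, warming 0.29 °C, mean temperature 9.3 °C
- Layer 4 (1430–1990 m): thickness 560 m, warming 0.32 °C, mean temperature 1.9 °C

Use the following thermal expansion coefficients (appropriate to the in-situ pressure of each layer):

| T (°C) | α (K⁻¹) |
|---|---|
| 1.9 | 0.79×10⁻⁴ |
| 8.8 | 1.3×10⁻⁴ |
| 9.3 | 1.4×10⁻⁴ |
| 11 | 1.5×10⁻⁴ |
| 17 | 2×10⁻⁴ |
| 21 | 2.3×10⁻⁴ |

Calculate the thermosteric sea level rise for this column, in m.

Layer 1 at 21 °C → α = 2.3×10⁻⁴ K⁻¹
Layer 2 at 17 °C → α = 2×10⁻⁴ K⁻¹
Layer 3 at 9.3 °C → α = 1.4×10⁻⁴ K⁻¹
Layer 4 at 1.9 °C → α = 0.79×10⁻⁴ K⁻¹
260 × 2.3×10⁻⁴ × 1.6 = 0.09568 m
Layer 2: 2×10⁻⁴ × 760 × 0.83 = 0.12616 m
Layer 3: 410 × 0.29 × 1.4×10⁻⁴ = 0.016646 m
Layer 4: 0.79×10⁻⁴ × 560 × 0.32 = 0.0141568 m
Δh = 0.09568 + 0.12616 + 0.016646 + 0.0141568 = 0.2526428 m ≈ 0.253 m

Δh = 0.253 m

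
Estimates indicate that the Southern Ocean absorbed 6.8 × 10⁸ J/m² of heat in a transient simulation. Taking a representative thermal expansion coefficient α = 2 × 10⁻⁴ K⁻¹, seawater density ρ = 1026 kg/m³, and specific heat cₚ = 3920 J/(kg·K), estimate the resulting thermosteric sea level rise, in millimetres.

Δh = αQ/(ρcₚ) = 2×10⁻⁴ × 6.8×10⁸ / (1026 × 3920) ≈ 0.033815 m

Δh = 33.8 mm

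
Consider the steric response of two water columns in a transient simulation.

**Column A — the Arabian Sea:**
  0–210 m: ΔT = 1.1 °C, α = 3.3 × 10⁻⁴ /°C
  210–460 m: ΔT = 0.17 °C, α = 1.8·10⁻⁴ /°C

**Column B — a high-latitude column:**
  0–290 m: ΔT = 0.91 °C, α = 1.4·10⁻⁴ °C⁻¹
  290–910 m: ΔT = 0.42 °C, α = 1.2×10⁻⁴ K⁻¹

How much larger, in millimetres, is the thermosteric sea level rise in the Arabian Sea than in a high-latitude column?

Δh_A − Δh_B ≈ 16 mm

A 0–210 m: 210 × 3.3×10⁻⁴ × 1.1 = 0.07623 m
A 210–460 m: 250 × 1.8×10⁻⁴ × 0.17 = 0.00765 m
A total: 0.08388 m
B Layer 1: 0.91 × 290 × 1.4×10⁻⁴ = 0.036946 m
B 290–910 m: 1.2×10⁻⁴ × 0.42 × 620 = 0.031248 m
B total: 0.068194 m
Difference: 0.08388 − 0.068194 = 0.015686 m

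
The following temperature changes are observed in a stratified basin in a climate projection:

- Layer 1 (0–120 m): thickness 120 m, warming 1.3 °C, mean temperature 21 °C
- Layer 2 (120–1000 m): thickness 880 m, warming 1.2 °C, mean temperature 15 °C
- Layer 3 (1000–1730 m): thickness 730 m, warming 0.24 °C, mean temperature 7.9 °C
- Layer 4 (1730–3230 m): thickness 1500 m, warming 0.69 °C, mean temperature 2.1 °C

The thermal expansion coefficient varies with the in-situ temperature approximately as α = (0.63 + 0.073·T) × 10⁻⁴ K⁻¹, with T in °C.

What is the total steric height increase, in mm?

Δh = 318 mm

Layer 1: α = (0.63 + 0.073×21)×10⁻⁴ = 2.163×10⁻⁴ K⁻¹
Layer 2: α = (0.63 + 0.073×15)×10⁻⁴ = 1.725×10⁻⁴ K⁻¹
Layer 3: α = (0.63 + 0.073×7.9)×10⁻⁴ = 1.2067×10⁻⁴ K⁻¹
Layer 4: α = (0.63 + 0.073×2.1)×10⁻⁴ = 0.7833×10⁻⁴ K⁻¹
0–120 m: 2.163×10⁻⁴ × 1.3 × 120 = 0.0337428 m
120–1000 m: 880 × 1.725×10⁻⁴ × 1.2 = 0.18216 m
1000–1730 m: 1.2067×10⁻⁴ × 0.24 × 730 = 0.021141384 m
1500 × 0.7833×10⁻⁴ × 0.69 = 0.08107155 m
Δh = 0.0337428 + 0.18216 + 0.021141384 + 0.08107155 = 0.318115734 m ≈ 318 mm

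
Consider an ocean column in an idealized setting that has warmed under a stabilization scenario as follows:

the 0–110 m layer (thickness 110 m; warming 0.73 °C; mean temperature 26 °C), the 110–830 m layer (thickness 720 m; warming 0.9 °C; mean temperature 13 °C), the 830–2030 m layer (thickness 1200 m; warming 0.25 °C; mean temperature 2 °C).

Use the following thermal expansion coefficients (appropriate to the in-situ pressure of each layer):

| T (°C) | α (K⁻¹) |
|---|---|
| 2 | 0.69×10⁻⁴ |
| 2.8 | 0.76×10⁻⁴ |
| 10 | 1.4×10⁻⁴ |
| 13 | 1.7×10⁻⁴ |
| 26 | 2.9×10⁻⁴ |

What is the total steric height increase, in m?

0.15 m of thermosteric rise

Layer 1 at 26 °C → α = 2.9×10⁻⁴ K⁻¹
Layer 2 at 13 °C → α = 1.7×10⁻⁴ K⁻¹
Layer 3 at 2 °C → α = 0.69×10⁻⁴ K⁻¹
0–110 m: 0.73 × 2.9×10⁻⁴ × 110 = 0.023287 m
0.9 × 1.7×10⁻⁴ × 720 = 0.11016 m
Layer 3: 0.69×10⁻⁴ × 1200 × 0.25 = 0.02070 m
Δh = 0.023287 + 0.11016 + 0.02070 = 0.154147 m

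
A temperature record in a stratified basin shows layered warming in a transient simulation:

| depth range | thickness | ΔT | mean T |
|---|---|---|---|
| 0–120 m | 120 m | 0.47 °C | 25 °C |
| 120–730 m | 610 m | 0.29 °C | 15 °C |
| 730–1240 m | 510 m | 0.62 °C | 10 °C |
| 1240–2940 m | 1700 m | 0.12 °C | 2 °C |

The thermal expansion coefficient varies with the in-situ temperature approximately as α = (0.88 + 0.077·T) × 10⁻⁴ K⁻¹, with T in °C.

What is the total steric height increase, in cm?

Layer 1: α = (0.88 + 0.077×25)×10⁻⁴ = 2.805×10⁻⁴ K⁻¹
Layer 2: α = (0.88 + 0.077×15)×10⁻⁴ = 2.035×10⁻⁴ K⁻¹
Layer 3: α = (0.88 + 0.077×10)×10⁻⁴ = 1.65×10⁻⁴ K⁻¹
Layer 4: α = (0.88 + 0.077×2)×10⁻⁴ = 1.034×10⁻⁴ K⁻¹
2.805×10⁻⁴ × 0.47 × 120 = 0.0158202 m
120–730 m: 610 × 0.29 × 2.035×10⁻⁴ = 0.03599915 m
730–1240 m: 1.65×10⁻⁴ × 0.62 × 510 = 0.052173 m
Layer 4: 0.12 × 1700 × 1.034×10⁻⁴ = 0.0210936 m
Δh = 0.0158202 + 0.03599915 + 0.052173 + 0.0210936 = 0.12508595 m

Δh ≈ 13 cm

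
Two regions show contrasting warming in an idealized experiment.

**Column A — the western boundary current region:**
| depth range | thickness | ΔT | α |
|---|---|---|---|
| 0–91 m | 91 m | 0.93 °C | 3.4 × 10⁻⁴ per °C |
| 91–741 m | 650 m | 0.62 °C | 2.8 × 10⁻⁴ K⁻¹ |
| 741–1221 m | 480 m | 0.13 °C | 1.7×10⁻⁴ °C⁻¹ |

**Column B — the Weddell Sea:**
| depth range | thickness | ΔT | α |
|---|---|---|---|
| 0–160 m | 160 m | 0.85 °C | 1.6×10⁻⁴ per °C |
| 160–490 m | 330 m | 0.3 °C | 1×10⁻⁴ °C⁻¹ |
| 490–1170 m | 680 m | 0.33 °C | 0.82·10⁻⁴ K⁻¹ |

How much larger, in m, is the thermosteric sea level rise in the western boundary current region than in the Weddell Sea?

Δh_A − Δh_B ≈ 0.102 m

A Layer 1: 91 × 3.4×10⁻⁴ × 0.93 = 0.0287742 m
A Layer 2: 2.8×10⁻⁴ × 650 × 0.62 = 0.11284 m
A 1.7×10⁻⁴ × 0.13 × 480 = 0.010608 m
A total: 0.1522222 m
B 0–160 m: 160 × 1.6×10⁻⁴ × 0.85 = 0.02176 m
B Layer 2: 1×10⁻⁴ × 330 × 0.3 = 0.00990 m
B 490–1170 m: 0.82×10⁻⁴ × 680 × 0.33 = 0.0184008 m
B total: 0.0500608 m
Difference: 0.1522222 − 0.0500608 = 0.1021614 m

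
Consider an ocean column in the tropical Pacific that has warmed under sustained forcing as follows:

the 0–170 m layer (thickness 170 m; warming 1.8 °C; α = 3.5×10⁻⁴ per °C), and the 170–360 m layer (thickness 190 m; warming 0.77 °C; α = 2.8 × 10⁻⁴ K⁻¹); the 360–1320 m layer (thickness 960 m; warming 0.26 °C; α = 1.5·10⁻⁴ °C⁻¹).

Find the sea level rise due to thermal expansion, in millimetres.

186 mm

0–170 m: 170 × 1.8 × 3.5×10⁻⁴ = 0.10710 m
170–360 m: 0.77 × 2.8×10⁻⁴ × 190 = 0.040964 m
Layer 3: 0.26 × 1.5×10⁻⁴ × 960 = 0.03744 m
Δh = 0.10710 + 0.040964 + 0.03744 = 0.185504 m ≈ 186 mm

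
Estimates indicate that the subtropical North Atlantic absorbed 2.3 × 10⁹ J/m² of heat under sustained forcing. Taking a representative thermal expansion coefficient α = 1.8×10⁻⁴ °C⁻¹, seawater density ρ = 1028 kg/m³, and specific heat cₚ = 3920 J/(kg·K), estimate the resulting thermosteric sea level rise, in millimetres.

Δh = αQ/(ρcₚ) = 1.8×10⁻⁴ × 2.3×10⁹ / (1028 × 3920) ≈ 0.10274 m

Δh ≈ 100 mm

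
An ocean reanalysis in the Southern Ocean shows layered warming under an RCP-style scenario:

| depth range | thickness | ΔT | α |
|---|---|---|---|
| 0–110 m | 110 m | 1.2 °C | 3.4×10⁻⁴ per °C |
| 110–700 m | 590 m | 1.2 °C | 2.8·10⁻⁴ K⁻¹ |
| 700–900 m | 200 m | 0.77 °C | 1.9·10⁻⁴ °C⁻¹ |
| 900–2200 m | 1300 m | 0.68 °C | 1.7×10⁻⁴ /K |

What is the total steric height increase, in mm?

3.4×10⁻⁴ × 110 × 1.2 = 0.04488 m
2.8×10⁻⁴ × 590 × 1.2 = 0.19824 m
Layer 3: 0.77 × 1.9×10⁻⁴ × 200 = 0.02926 m
1300 × 0.68 × 1.7×10⁻⁴ = 0.15028 m
Δh = 0.04488 + 0.19824 + 0.02926 + 0.15028 = 0.42266 m ≈ 423 mm

423 mm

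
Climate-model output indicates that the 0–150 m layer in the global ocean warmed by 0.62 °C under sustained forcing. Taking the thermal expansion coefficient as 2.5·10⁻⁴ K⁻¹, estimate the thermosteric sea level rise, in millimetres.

Δh = αΔT·H = 2.5×10⁻⁴ × 0.62 × 150 = 0.02325 m

Δh = 23.3 mm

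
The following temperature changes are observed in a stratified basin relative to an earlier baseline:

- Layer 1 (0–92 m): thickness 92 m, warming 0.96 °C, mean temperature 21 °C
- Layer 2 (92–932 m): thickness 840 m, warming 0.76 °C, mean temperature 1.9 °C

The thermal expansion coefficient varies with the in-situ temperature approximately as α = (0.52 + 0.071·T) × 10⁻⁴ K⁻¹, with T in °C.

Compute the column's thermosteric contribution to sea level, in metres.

Layer 1: α = (0.52 + 0.071×21)×10⁻⁴ = 2.011×10⁻⁴ K⁻¹
Layer 2: α = (0.52 + 0.071×1.9)×10⁻⁴ = 0.6549×10⁻⁴ K⁻¹
Layer 1: 92 × 0.96 × 2.011×10⁻⁴ = 0.017761152 m
0.6549×10⁻⁴ × 840 × 0.76 = 0.041808816 m
Δh = 0.017761152 + 0.041808816 = 0.059569968 m

0.0596 m of thermosteric rise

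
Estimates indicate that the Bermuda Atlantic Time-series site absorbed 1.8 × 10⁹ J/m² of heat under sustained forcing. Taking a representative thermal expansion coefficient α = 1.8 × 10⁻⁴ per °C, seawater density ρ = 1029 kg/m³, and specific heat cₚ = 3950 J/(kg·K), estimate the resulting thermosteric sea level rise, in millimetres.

Δh = αQ/(ρcₚ) = 1.8×10⁻⁴ × 1.8×10⁹ / (1029 × 3950) ≈ 0.079714 m

80 mm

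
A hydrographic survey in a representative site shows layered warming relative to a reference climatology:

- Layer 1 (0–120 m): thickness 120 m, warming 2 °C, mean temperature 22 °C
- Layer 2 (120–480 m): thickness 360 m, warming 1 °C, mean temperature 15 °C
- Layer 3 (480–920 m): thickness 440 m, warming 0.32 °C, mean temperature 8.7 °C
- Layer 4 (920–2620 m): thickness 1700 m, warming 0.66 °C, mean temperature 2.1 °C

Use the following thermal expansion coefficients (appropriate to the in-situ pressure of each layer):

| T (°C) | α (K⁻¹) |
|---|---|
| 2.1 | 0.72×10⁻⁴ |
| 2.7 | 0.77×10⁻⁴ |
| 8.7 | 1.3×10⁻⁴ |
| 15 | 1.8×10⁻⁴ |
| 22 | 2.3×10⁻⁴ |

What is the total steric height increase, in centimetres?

Δh ≈ 22 cm

Layer 1 at 22 °C → α = 2.3×10⁻⁴ K⁻¹
Layer 2 at 15 °C → α = 1.8×10⁻⁴ K⁻¹
Layer 3 at 8.7 °C → α = 1.3×10⁻⁴ K⁻¹
Layer 4 at 2.1 °C → α = 0.72×10⁻⁴ K⁻¹
Layer 1: 2 × 120 × 2.3×10⁻⁴ = 0.05520 m
Layer 2: 1 × 360 × 1.8×10⁻⁴ = 0.06480 m
Layer 3: 1.3×10⁻⁴ × 0.32 × 440 = 0.018304 m
Layer 4: 1700 × 0.66 × 0.72×10⁻⁴ = 0.080784 m
Δh = 0.05520 + 0.06480 + 0.018304 + 0.080784 = 0.219088 m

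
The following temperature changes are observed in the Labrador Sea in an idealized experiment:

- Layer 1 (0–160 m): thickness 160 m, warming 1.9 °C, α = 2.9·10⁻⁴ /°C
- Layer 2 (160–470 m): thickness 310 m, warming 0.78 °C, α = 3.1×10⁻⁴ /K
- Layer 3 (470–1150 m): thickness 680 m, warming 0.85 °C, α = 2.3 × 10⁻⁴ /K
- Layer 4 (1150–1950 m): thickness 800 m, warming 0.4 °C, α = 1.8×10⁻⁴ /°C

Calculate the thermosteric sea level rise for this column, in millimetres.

Layer 1: 160 × 1.9 × 2.9×10⁻⁴ = 0.08816 m
Layer 2: 3.1×10⁻⁴ × 0.78 × 310 = 0.074958 m
0.85 × 680 × 2.3×10⁻⁴ = 0.13294 m
1150–1950 m: 800 × 1.8×10⁻⁴ × 0.4 = 0.05760 m
Δh = 0.08816 + 0.074958 + 0.13294 + 0.05760 = 0.353658 m ≈ 354 mm

Δh = 354 mm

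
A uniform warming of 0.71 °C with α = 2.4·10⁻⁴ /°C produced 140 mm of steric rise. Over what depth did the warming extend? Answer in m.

820 m

H = Δh/(αΔT) = 0.14 / (2.4×10⁻⁴ × 0.71) ≈ 821.6 m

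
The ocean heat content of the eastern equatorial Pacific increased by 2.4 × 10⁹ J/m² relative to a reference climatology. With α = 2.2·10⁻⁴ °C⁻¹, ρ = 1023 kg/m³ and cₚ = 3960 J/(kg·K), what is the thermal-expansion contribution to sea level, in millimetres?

Δh ≈ 130 mm

Δh = αQ/(ρcₚ) = 2.2×10⁻⁴ × 2.4×10⁹ / (1023 × 3960) ≈ 0.13034 m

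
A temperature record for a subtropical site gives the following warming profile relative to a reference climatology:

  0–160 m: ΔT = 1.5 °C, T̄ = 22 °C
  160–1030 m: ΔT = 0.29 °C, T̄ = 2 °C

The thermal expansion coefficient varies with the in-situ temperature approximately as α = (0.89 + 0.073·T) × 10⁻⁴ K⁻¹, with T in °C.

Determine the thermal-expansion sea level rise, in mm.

Layer 1: α = (0.89 + 0.073×22)×10⁻⁴ = 2.496×10⁻⁴ K⁻¹
Layer 2: α = (0.89 + 0.073×2)×10⁻⁴ = 1.036×10⁻⁴ K⁻¹
Layer 1: 2.496×10⁻⁴ × 1.5 × 160 = 0.059904 m
160–1030 m: 870 × 1.036×10⁻⁴ × 0.29 = 0.02613828 m
Δh = 0.059904 + 0.02613828 = 0.08604228 m ≈ 86.0 mm

Δh ≈ 86.0 mm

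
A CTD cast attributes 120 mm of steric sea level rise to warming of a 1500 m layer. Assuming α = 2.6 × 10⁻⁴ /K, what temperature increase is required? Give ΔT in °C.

ΔT = Δh/(αH) = 0.12 / (2.6×10⁻⁴ × 1500) ≈ 0.3077 °C

0.31 °C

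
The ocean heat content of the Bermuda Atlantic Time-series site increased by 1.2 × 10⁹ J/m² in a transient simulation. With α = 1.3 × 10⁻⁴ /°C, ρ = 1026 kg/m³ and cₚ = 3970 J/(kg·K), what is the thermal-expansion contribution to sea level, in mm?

Δh ≈ 38 mm

Δh = αQ/(ρcₚ) = 1.3×10⁻⁴ × 1.2×10⁹ / (1026 × 3970) ≈ 0.038299 m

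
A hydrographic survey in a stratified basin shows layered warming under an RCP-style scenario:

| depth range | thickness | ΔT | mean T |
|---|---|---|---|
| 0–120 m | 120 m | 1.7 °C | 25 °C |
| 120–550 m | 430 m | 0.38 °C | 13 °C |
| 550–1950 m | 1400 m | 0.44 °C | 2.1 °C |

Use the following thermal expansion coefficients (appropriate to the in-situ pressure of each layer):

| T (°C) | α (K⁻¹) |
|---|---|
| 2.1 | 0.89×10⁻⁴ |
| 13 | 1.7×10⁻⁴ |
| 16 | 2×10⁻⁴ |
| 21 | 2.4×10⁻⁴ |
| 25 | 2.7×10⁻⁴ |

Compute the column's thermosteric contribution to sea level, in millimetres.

138 mm of thermosteric rise

Layer 1 at 25 °C → α = 2.7×10⁻⁴ K⁻¹
Layer 2 at 13 °C → α = 1.7×10⁻⁴ K⁻¹
Layer 3 at 2.1 °C → α = 0.89×10⁻⁴ K⁻¹
Layer 1: 1.7 × 120 × 2.7×10⁻⁴ = 0.05508 m
120–550 m: 1.7×10⁻⁴ × 430 × 0.38 = 0.027778 m
550–1950 m: 0.89×10⁻⁴ × 1400 × 0.44 = 0.054824 m
Δh = 0.05508 + 0.027778 + 0.054824 = 0.137682 m ≈ 138 mm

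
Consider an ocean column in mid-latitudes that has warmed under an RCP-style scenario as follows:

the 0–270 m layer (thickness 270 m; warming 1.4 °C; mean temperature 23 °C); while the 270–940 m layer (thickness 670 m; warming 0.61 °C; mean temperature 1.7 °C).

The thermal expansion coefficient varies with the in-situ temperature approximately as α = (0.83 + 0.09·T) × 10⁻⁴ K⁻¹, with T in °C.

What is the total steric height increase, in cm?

Layer 1: α = (0.83 + 0.09×23)×10⁻⁴ = 2.9×10⁻⁴ K⁻¹
Layer 2: α = (0.83 + 0.09×1.7)×10⁻⁴ = 0.983×10⁻⁴ K⁻¹
Layer 1: 2.9×10⁻⁴ × 1.4 × 270 = 0.10962 m
270–940 m: 0.983×10⁻⁴ × 0.61 × 670 = 0.04017521 m
Δh = 0.10962 + 0.04017521 = 0.14979521 m ≈ 15 cm

Δh ≈ 15 cm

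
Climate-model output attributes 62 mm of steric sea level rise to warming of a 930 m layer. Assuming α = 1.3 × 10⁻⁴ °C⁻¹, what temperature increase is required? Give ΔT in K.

about 0.513 K

ΔT = Δh/(αH) = 0.062 / (1.3×10⁻⁴ × 930) ≈ 0.5128 K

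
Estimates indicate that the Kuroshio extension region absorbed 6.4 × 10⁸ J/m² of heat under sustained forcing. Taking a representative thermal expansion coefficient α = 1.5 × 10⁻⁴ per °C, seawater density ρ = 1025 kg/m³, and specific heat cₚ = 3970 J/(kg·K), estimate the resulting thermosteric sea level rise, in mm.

about 23.6 mm

Δh = αQ/(ρcₚ) = 1.5×10⁻⁴ × 6.4×10⁸ / (1025 × 3970) ≈ 0.023592 m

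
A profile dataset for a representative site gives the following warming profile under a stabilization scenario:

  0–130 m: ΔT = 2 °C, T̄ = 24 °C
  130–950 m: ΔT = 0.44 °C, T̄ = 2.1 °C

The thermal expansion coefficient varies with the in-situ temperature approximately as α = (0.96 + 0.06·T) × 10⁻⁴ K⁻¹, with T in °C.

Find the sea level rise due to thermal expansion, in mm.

Layer 1: α = (0.96 + 0.06×24)×10⁻⁴ = 2.4×10⁻⁴ K⁻¹
Layer 2: α = (0.96 + 0.06×2.1)×10⁻⁴ = 1.086×10⁻⁴ K⁻¹
0–130 m: 2 × 130 × 2.4×10⁻⁴ = 0.06240 m
130–950 m: 820 × 0.44 × 1.086×10⁻⁴ = 0.03918288 m
Δh = 0.06240 + 0.03918288 = 0.10158288 m

Δh ≈ 102 mm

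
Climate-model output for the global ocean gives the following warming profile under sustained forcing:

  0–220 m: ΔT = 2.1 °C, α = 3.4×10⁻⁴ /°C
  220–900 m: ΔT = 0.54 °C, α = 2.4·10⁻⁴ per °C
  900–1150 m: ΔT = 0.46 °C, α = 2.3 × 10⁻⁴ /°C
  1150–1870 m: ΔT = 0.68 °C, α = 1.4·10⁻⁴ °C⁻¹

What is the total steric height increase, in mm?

Δh ≈ 340 mm

0–220 m: 220 × 2.1 × 3.4×10⁻⁴ = 0.15708 m
Layer 2: 680 × 0.54 × 2.4×10⁻⁴ = 0.088128 m
Layer 3: 250 × 0.46 × 2.3×10⁻⁴ = 0.02645 m
1150–1870 m: 1.4×10⁻⁴ × 0.68 × 720 = 0.068544 m
Δh = 0.15708 + 0.088128 + 0.02645 + 0.068544 = 0.340202 m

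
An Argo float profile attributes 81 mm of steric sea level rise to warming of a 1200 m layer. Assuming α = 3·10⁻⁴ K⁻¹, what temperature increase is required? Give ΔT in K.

ΔT = Δh/(αH) = 0.081 / (3×10⁻⁴ × 1200) = 0.2250 K

about 0.23 K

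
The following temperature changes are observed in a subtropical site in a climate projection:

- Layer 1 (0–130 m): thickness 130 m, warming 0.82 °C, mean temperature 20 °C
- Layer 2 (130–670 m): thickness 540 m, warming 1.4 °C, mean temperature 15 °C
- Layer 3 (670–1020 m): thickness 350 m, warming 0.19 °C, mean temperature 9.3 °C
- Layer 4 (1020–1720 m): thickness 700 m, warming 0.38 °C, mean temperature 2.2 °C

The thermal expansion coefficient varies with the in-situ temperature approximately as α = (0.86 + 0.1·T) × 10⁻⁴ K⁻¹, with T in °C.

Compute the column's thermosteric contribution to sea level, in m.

Layer 1: α = (0.86 + 0.1×20)×10⁻⁴ = 2.86×10⁻⁴ K⁻¹
Layer 2: α = (0.86 + 0.1×15)×10⁻⁴ = 2.36×10⁻⁴ K⁻¹
Layer 3: α = (0.86 + 0.1×9.3)×10⁻⁴ = 1.79×10⁻⁴ K⁻¹
Layer 4: α = (0.86 + 0.1×2.2)×10⁻⁴ = 1.08×10⁻⁴ K⁻¹
Layer 1: 130 × 0.82 × 2.86×10⁻⁴ = 0.0304876 m
540 × 2.36×10⁻⁴ × 1.4 = 0.178416 m
0.19 × 1.79×10⁻⁴ × 350 = 0.0119035 m
1020–1720 m: 1.08×10⁻⁴ × 0.38 × 700 = 0.028728 m
Δh = 0.0304876 + 0.178416 + 0.0119035 + 0.028728 = 0.2495351 m ≈ 0.25 m

0.25 m of thermosteric rise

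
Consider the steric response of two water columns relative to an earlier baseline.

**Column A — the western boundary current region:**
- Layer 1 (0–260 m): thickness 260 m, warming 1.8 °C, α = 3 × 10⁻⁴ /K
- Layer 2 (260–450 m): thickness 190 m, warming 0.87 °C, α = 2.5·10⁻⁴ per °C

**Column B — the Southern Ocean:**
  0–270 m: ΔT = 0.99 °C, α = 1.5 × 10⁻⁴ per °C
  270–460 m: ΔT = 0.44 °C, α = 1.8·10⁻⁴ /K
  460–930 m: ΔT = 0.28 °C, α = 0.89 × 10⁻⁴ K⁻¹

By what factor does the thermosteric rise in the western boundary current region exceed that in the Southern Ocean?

A 3×10⁻⁴ × 260 × 1.8 = 0.14040 m
A 0.87 × 190 × 2.5×10⁻⁴ = 0.041325 m
A total: 0.181725 m
B 270 × 0.99 × 1.5×10⁻⁴ = 0.040095 m
B Layer 2: 0.44 × 190 × 1.8×10⁻⁴ = 0.015048 m
B Layer 3: 0.28 × 470 × 0.89×10⁻⁴ = 0.0117124 m
B total: 0.0668554 m
Ratio: 0.181725 / 0.0668554 ≈ 2.718

a factor of 2.7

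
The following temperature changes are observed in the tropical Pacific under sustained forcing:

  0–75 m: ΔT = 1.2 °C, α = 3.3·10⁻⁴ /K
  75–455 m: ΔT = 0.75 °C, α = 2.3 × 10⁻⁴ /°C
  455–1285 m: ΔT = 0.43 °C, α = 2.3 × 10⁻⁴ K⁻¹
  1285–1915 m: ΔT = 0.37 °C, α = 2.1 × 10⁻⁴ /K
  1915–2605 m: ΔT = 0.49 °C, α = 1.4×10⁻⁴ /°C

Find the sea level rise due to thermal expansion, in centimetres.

Layer 1: 75 × 1.2 × 3.3×10⁻⁴ = 0.02970 m
Layer 2: 380 × 0.75 × 2.3×10⁻⁴ = 0.06555 m
Layer 3: 0.43 × 830 × 2.3×10⁻⁴ = 0.082087 m
1285–1915 m: 2.1×10⁻⁴ × 630 × 0.37 = 0.048951 m
0.49 × 1.4×10⁻⁴ × 690 = 0.047334 m
Δh = 0.02970 + 0.06555 + 0.082087 + 0.048951 + 0.047334 = 0.273622 m ≈ 27.4 cm

Δh = 27.4 cm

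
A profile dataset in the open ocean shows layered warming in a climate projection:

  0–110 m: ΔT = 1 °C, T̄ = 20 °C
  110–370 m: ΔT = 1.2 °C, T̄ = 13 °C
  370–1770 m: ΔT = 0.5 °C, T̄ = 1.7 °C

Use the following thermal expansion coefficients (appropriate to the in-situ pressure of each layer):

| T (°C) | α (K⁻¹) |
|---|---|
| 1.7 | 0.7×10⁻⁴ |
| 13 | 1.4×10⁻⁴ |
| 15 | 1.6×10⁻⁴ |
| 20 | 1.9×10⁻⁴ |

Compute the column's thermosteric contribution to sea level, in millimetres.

Layer 1 at 20 °C → α = 1.9×10⁻⁴ K⁻¹
Layer 2 at 13 °C → α = 1.4×10⁻⁴ K⁻¹
Layer 3 at 1.7 °C → α = 0.7×10⁻⁴ K⁻¹
Layer 1: 110 × 1 × 1.9×10⁻⁴ = 0.02090 m
Layer 2: 1.4×10⁻⁴ × 260 × 1.2 = 0.04368 m
Layer 3: 0.7×10⁻⁴ × 0.5 × 1400 = 0.04900 m
Δh = 0.02090 + 0.04368 + 0.04900 = 0.11358 m ≈ 114 mm

about 114 mm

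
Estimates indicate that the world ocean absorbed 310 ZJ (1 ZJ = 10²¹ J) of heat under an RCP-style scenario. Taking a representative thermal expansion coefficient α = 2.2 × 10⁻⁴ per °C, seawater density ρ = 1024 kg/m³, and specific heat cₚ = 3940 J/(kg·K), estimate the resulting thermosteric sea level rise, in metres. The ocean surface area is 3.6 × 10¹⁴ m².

Per unit area: Q = 310×10²¹ / (3.6×10¹⁴) ≈ 8.611×10⁸ J/m²
Δh = αQ/(ρcₚ) = 2.2×10⁻⁴ × 8.611×10⁸ / (1024 × 3940) ≈ 0.046955 m

0.0470 m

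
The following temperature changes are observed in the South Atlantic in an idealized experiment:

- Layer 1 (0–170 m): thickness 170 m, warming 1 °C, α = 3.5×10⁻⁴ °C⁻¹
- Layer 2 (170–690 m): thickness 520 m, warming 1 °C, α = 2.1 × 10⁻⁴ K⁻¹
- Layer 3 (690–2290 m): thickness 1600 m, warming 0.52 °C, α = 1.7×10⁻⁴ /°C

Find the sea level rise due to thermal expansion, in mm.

0–170 m: 170 × 3.5×10⁻⁴ × 1 = 0.05950 m
2.1×10⁻⁴ × 1 × 520 = 0.10920 m
Layer 3: 1.7×10⁻⁴ × 0.52 × 1600 = 0.14144 m
Δh = 0.05950 + 0.10920 + 0.14144 = 0.31014 m

about 310 mm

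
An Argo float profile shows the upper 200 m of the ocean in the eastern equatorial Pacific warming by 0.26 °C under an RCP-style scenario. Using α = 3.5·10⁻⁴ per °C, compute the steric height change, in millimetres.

Δh = αΔT·H = 3.5×10⁻⁴ × 0.26 × 200 = 0.01820 m

18.2 mm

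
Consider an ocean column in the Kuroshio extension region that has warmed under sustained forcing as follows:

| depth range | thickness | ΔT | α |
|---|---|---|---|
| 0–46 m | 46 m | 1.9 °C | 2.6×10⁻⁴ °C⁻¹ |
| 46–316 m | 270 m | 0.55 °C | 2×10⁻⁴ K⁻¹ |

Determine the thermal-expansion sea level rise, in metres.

0.0524 m of thermosteric rise

0–46 m: 1.9 × 2.6×10⁻⁴ × 46 = 0.022724 m
Layer 2: 0.55 × 2×10⁻⁴ × 270 = 0.02970 m
Δh = 0.022724 + 0.02970 = 0.052424 m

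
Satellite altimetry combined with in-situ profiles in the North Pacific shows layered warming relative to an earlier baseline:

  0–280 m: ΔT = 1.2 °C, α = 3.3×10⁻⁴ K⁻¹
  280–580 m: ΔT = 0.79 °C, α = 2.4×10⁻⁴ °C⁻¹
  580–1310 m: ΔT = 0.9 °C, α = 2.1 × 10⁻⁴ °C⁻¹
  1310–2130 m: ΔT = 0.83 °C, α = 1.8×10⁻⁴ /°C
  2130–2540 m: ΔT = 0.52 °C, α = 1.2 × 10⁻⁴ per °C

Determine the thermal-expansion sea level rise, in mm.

1.2 × 3.3×10⁻⁴ × 280 = 0.11088 m
280–580 m: 2.4×10⁻⁴ × 0.79 × 300 = 0.05688 m
Layer 3: 2.1×10⁻⁴ × 730 × 0.9 = 0.13797 m
1.8×10⁻⁴ × 820 × 0.83 = 0.122508 m
2130–2540 m: 410 × 0.52 × 1.2×10⁻⁴ = 0.025584 m
Δh = 0.11088 + 0.05688 + 0.13797 + 0.122508 + 0.025584 = 0.453822 m

454 mm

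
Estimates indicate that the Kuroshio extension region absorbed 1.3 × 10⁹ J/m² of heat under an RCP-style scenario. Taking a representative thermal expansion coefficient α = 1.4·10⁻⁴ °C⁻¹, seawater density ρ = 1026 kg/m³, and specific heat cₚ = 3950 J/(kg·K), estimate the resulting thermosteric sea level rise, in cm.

Δh = 4.5 cm

Δh = αQ/(ρcₚ) = 1.4×10⁻⁴ × 1.3×10⁹ / (1026 × 3950) ≈ 0.044908 m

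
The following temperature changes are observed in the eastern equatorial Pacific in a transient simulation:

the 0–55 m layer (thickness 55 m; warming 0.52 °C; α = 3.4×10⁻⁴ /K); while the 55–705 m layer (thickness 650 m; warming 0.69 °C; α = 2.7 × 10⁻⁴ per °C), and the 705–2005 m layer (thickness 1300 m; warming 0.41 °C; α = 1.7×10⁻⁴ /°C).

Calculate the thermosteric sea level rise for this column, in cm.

55 × 3.4×10⁻⁴ × 0.52 = 0.009724 m
Layer 2: 2.7×10⁻⁴ × 0.69 × 650 = 0.121095 m
Layer 3: 0.41 × 1300 × 1.7×10⁻⁴ = 0.09061 m
Δh = 0.009724 + 0.121095 + 0.09061 = 0.221429 m ≈ 22.1 cm

22.1 cm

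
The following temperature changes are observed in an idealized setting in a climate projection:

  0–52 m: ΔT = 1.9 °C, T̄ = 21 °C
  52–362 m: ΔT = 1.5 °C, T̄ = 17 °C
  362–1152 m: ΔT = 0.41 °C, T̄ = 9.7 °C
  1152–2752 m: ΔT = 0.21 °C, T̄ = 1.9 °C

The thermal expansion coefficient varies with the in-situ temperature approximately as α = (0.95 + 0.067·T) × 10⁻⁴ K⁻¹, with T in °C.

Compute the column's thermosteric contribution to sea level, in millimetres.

Layer 1: α = (0.95 + 0.067×21)×10⁻⁴ = 2.357×10⁻⁴ K⁻¹
Layer 2: α = (0.95 + 0.067×17)×10⁻⁴ = 2.089×10⁻⁴ K⁻¹
Layer 3: α = (0.95 + 0.067×9.7)×10⁻⁴ = 1.5999×10⁻⁴ K⁻¹
Layer 4: α = (0.95 + 0.067×1.9)×10⁻⁴ = 1.0773×10⁻⁴ K⁻¹
Layer 1: 2.357×10⁻⁴ × 1.9 × 52 = 0.02328716 m
1.5 × 2.089×10⁻⁴ × 310 = 0.0971385 m
362–1152 m: 1.5999×10⁻⁴ × 0.41 × 790 = 0.051820761 m
0.21 × 1600 × 1.0773×10⁻⁴ = 0.03619728 m
Δh = 0.02328716 + 0.0971385 + 0.051820761 + 0.03619728 = 0.208443701 m

210 mm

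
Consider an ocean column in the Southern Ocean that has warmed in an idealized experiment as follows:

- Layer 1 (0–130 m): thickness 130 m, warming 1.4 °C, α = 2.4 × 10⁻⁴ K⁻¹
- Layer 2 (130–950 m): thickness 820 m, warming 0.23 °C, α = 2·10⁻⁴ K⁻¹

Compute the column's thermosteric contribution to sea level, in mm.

Layer 1: 2.4×10⁻⁴ × 130 × 1.4 = 0.04368 m
820 × 0.23 × 2×10⁻⁴ = 0.03772 m
Δh = 0.04368 + 0.03772 = 0.08140 m

Δh = 81.4 mm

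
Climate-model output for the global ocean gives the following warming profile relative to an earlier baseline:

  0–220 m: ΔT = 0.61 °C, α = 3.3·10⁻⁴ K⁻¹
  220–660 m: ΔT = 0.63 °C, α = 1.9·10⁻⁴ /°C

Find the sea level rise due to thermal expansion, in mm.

97.0 mm of thermosteric rise

Layer 1: 220 × 3.3×10⁻⁴ × 0.61 = 0.044286 m
Layer 2: 1.9×10⁻⁴ × 0.63 × 440 = 0.052668 m
Δh = 0.044286 + 0.052668 = 0.096954 m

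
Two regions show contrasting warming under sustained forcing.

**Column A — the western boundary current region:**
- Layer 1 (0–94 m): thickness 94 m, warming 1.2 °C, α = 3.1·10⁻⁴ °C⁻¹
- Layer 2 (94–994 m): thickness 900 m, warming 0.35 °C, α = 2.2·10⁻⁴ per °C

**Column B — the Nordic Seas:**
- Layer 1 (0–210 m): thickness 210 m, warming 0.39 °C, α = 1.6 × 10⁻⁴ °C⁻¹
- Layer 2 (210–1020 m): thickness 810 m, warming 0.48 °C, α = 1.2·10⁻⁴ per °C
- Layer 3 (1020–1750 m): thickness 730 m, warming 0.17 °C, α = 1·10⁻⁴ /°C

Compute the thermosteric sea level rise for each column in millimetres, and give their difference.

A: 100 mm; B: 72 mm; difference 32 mm

A 3.1×10⁻⁴ × 1.2 × 94 = 0.034968 m
A 0.35 × 900 × 2.2×10⁻⁴ = 0.06930 m
A total: 0.104268 m
B Layer 1: 0.39 × 210 × 1.6×10⁻⁴ = 0.013104 m
B 1.2×10⁻⁴ × 810 × 0.48 = 0.046656 m
B Layer 3: 1×10⁻⁴ × 0.17 × 730 = 0.01241 m
B total: 0.07217 m
Difference: 0.104268 − 0.07217 = 0.032098 m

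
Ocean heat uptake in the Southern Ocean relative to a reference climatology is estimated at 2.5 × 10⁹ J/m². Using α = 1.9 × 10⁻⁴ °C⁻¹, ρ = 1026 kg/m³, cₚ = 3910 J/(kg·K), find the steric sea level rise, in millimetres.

Δh ≈ 118 mm

Δh = αQ/(ρcₚ) = 1.9×10⁻⁴ × 2.5×10⁹ / (1026 × 3910) ≈ 0.11840 m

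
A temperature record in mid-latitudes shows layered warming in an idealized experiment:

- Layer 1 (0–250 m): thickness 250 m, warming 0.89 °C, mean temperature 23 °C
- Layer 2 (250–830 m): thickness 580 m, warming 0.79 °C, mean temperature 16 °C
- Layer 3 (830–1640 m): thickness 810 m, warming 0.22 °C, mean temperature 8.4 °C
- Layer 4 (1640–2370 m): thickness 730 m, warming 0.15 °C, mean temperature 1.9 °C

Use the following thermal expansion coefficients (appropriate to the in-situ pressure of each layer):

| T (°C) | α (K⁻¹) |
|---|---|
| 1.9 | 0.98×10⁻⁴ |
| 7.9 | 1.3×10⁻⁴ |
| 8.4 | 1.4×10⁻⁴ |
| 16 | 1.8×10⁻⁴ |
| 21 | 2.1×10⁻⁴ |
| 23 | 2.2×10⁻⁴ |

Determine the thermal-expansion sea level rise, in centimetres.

16.7 cm of thermosteric rise

Layer 1 at 23 °C → α = 2.2×10⁻⁴ K⁻¹
Layer 2 at 16 °C → α = 1.8×10⁻⁴ K⁻¹
Layer 3 at 8.4 °C → α = 1.4×10⁻⁴ K⁻¹
Layer 4 at 1.9 °C → α = 0.98×10⁻⁴ K⁻¹
250 × 2.2×10⁻⁴ × 0.89 = 0.04895 m
250–830 m: 1.8×10⁻⁴ × 0.79 × 580 = 0.082476 m
830–1640 m: 1.4×10⁻⁴ × 0.22 × 810 = 0.024948 m
1640–2370 m: 0.98×10⁻⁴ × 0.15 × 730 = 0.010731 m
Δh = 0.04895 + 0.082476 + 0.024948 + 0.010731 = 0.167105 m ≈ 16.7 cm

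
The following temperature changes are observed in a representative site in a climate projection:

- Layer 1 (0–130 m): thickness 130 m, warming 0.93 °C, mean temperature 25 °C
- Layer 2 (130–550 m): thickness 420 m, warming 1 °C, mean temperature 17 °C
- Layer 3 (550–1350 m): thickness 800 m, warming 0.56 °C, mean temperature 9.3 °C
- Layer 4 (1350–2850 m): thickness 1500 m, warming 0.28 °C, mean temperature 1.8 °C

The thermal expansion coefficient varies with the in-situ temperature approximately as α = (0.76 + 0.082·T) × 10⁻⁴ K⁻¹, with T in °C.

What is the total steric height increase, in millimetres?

Layer 1: α = (0.76 + 0.082×25)×10⁻⁴ = 2.81×10⁻⁴ K⁻¹
Layer 2: α = (0.76 + 0.082×17)×10⁻⁴ = 2.154×10⁻⁴ K⁻¹
Layer 3: α = (0.76 + 0.082×9.3)×10⁻⁴ = 1.5226×10⁻⁴ K⁻¹
Layer 4: α = (0.76 + 0.082×1.8)×10⁻⁴ = 0.9076×10⁻⁴ K⁻¹
Layer 1: 2.81×10⁻⁴ × 0.93 × 130 = 0.0339729 m
2.154×10⁻⁴ × 1 × 420 = 0.090468 m
550–1350 m: 0.56 × 1.5226×10⁻⁴ × 800 = 0.06821248 m
Layer 4: 0.9076×10⁻⁴ × 1500 × 0.28 = 0.0381192 m
Δh = 0.0339729 + 0.090468 + 0.06821248 + 0.0381192 = 0.23077258 m ≈ 231 mm

231 mm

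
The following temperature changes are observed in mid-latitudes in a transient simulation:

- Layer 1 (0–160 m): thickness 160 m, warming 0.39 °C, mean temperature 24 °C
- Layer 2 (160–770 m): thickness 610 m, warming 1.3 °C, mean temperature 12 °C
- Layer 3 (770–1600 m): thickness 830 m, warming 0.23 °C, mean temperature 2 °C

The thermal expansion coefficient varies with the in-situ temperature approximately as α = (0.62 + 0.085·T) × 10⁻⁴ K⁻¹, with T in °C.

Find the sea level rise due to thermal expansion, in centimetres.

Layer 1: α = (0.62 + 0.085×24)×10⁻⁴ = 2.66×10⁻⁴ K⁻¹
Layer 2: α = (0.62 + 0.085×12)×10⁻⁴ = 1.64×10⁻⁴ K⁻¹
Layer 3: α = (0.62 + 0.085×2)×10⁻⁴ = 0.79×10⁻⁴ K⁻¹
160 × 0.39 × 2.66×10⁻⁴ = 0.0165984 m
160–770 m: 1.3 × 1.64×10⁻⁴ × 610 = 0.130052 m
0.79×10⁻⁴ × 830 × 0.23 = 0.0150811 m
Δh = 0.0165984 + 0.130052 + 0.0150811 = 0.1617315 m

Δh = 16.2 cm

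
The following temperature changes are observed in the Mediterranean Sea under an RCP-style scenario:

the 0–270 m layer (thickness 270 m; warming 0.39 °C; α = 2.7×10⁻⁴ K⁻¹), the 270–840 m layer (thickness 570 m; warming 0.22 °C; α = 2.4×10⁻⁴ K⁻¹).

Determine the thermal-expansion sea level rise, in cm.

about 5.9 cm

2.7×10⁻⁴ × 0.39 × 270 = 0.028431 m
2.4×10⁻⁴ × 570 × 0.22 = 0.030096 m
Δh = 0.028431 + 0.030096 = 0.058527 m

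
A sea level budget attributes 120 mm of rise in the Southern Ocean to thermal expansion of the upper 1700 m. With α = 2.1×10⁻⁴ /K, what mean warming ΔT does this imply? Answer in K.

about 0.34 K

ΔT = Δh/(αH) = 0.12 / (2.1×10⁻⁴ × 1700) ≈ 0.3361 K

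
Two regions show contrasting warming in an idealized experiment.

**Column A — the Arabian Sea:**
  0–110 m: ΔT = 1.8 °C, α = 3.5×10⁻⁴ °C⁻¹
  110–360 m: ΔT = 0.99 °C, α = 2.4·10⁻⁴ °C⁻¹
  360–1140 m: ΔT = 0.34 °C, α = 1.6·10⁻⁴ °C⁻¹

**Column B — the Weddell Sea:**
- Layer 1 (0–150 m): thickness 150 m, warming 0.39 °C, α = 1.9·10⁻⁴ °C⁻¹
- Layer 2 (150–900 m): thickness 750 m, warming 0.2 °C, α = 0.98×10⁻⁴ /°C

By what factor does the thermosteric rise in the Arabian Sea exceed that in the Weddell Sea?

A 0–110 m: 3.5×10⁻⁴ × 1.8 × 110 = 0.06930 m
A 250 × 2.4×10⁻⁴ × 0.99 = 0.05940 m
A 0.34 × 780 × 1.6×10⁻⁴ = 0.042432 m
A total: 0.171132 m
B Layer 1: 1.9×10⁻⁴ × 150 × 0.39 = 0.011115 m
B Layer 2: 0.2 × 750 × 0.98×10⁻⁴ = 0.01470 m
B total: 0.025815 m
Ratio: 0.171132 / 0.025815 ≈ 6.629

6.6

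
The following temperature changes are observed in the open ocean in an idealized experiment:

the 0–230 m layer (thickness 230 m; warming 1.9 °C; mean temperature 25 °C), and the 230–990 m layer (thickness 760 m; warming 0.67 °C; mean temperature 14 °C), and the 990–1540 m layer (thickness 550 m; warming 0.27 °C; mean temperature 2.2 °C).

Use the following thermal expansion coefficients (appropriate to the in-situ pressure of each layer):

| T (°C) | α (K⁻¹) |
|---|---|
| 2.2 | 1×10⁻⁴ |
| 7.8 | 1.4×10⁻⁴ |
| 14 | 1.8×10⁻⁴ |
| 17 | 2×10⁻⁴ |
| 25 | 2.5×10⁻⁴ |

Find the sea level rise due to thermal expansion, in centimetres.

Δh = 21.6 cm

Layer 1 at 25 °C → α = 2.5×10⁻⁴ K⁻¹
Layer 2 at 14 °C → α = 1.8×10⁻⁴ K⁻¹
Layer 3 at 2.2 °C → α = 1×10⁻⁴ K⁻¹
0–230 m: 230 × 1.9 × 2.5×10⁻⁴ = 0.10925 m
Layer 2: 760 × 0.67 × 1.8×10⁻⁴ = 0.091656 m
Layer 3: 550 × 0.27 × 1×10⁻⁴ = 0.01485 m
Δh = 0.10925 + 0.091656 + 0.01485 = 0.215756 m ≈ 21.6 cm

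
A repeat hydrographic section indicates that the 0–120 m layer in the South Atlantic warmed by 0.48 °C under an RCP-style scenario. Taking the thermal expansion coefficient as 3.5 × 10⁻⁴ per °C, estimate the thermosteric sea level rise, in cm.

about 2.0 cm

Δh = αΔT·H = 3.5×10⁻⁴ × 0.48 × 120 = 0.02016 m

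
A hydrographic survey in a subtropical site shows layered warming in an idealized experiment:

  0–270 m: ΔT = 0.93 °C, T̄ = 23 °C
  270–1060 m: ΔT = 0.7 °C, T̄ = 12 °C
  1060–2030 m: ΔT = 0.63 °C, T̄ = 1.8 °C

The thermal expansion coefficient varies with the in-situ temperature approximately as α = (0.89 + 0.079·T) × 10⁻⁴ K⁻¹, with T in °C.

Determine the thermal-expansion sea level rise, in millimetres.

233 mm

Layer 1: α = (0.89 + 0.079×23)×10⁻⁴ = 2.707×10⁻⁴ K⁻¹
Layer 2: α = (0.89 + 0.079×12)×10⁻⁴ = 1.838×10⁻⁴ K⁻¹
Layer 3: α = (0.89 + 0.079×1.8)×10⁻⁴ = 1.0322×10⁻⁴ K⁻¹
0–270 m: 2.707×10⁻⁴ × 0.93 × 270 = 0.06797277 m
Layer 2: 0.7 × 790 × 1.838×10⁻⁴ = 0.1016414 m
Layer 3: 0.63 × 970 × 1.0322×10⁻⁴ = 0.063077742 m
Δh = 0.06797277 + 0.1016414 + 0.063077742 = 0.232691912 m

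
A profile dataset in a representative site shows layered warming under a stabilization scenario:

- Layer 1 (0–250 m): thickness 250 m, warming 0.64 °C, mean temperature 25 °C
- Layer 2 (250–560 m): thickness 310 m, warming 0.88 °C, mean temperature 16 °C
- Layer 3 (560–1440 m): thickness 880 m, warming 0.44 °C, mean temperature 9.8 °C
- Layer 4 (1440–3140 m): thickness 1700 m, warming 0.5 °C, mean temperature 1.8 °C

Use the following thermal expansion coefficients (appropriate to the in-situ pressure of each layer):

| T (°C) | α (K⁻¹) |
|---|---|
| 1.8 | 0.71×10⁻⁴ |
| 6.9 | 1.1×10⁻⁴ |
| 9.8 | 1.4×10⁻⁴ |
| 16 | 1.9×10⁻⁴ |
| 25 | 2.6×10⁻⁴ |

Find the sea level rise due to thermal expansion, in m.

0.208 m

Layer 1 at 25 °C → α = 2.6×10⁻⁴ K⁻¹
Layer 2 at 16 °C → α = 1.9×10⁻⁴ K⁻¹
Layer 3 at 9.8 °C → α = 1.4×10⁻⁴ K⁻¹
Layer 4 at 1.8 °C → α = 0.71×10⁻⁴ K⁻¹
Layer 1: 0.64 × 250 × 2.6×10⁻⁴ = 0.04160 m
0.88 × 1.9×10⁻⁴ × 310 = 0.051832 m
880 × 1.4×10⁻⁴ × 0.44 = 0.054208 m
1440–3140 m: 1700 × 0.5 × 0.71×10⁻⁴ = 0.06035 m
Δh = 0.04160 + 0.051832 + 0.054208 + 0.06035 = 0.20799 m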